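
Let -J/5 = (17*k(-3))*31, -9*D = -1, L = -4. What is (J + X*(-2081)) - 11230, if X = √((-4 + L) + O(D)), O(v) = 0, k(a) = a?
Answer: -3325 - 4162*I*√2 ≈ -3325.0 - 5886.0*I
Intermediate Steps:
D = ⅑ (D = -⅑*(-1) = ⅑ ≈ 0.11111)
X = 2*I*√2 (X = √((-4 - 4) + 0) = √(-8 + 0) = √(-8) = 2*I*√2 ≈ 2.8284*I)
J = 7905 (J = -5*17*(-3)*31 = -(-255)*31 = -5*(-1581) = 7905)
(J + X*(-2081)) - 11230 = (7905 + (2*I*√2)*(-2081)) - 11230 = (7905 - 4162*I*√2) - 11230 = -3325 - 4162*I*√2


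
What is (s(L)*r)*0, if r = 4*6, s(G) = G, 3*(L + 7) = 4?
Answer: 0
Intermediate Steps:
L = -17/3 (L = -7 + (⅓)*4 = -7 + 4/3 = -17/3 ≈ -5.6667)
r = 24
(s(L)*r)*0 = -17/3*24*0 = -136*0 = 0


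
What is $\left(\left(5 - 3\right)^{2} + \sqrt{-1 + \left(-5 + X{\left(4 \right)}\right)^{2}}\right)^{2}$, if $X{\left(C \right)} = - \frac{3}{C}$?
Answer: $\frac{769}{16} + 6 \sqrt{57} \approx 93.361$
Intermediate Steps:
$\left(\left(5 - 3\right)^{2} + \sqrt{-1 + \left(-5 + X{\left(4 \right)}\right)^{2}}\right)^{2} = \left(\left(5 - 3\right)^{2} + \sqrt{-1 + \left(-5 - \frac{3}{4}\right)^{2}}\right)^{2} = \left(2^{2} + \sqrt{-1 + \left(-5 - \frac{3}{4}\right)^{2}}\right)^{2} = \left(4 + \sqrt{-1 + \left(-5 - \frac{3}{4}\right)^{2}}\right)^{2} = \left(4 + \sqrt{-1 + \left(- \frac{23}{4}\right)^{2}}\right)^{2} = \left(4 + \sqrt{-1 + \frac{529}{16}}\right)^{2} = \left(4 + \sqrt{\frac{513}{16}}\right)^{2} = \left(4 + \frac{3 \sqrt{57}}{4}\right)^{2}$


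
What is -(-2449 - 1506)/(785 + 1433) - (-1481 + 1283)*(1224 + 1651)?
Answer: 1262600455/2218 ≈ 5.6925e+5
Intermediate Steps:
-(-2449 - 1506)/(785 + 1433) - (-1481 + 1283)*(1224 + 1651) = -(-3955)/2218 - (-198)*2875 = -(-3955)/2218 - 1*(-569250) = -1*(-3955/2218) + 569250 = 3955/2218 + 569250 = 1262600455/2218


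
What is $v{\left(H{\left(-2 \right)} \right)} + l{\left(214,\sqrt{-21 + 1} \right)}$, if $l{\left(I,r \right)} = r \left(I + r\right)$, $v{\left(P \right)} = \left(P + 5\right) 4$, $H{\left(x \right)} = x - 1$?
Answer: $-12 + 428 i \sqrt{5} \approx -12.0 + 957.04 i$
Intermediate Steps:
$H{\left(x \right)} = -1 + x$
$v{\left(P \right)} = 20 + 4 P$ ($v{\left(P \right)} = \left(5 + P\right) 4 = 20 + 4 P$)
$v{\left(H{\left(-2 \right)} \right)} + l{\left(214,\sqrt{-21 + 1} \right)} = \left(20 + 4 \left(-1 - 2\right)\right) + \sqrt{-21 + 1} \left(214 + \sqrt{-21 + 1}\right) = \left(20 + 4 \left(-3\right)\right) + \sqrt{-20} \left(214 + \sqrt{-20}\right) = \left(20 - 12\right) + 2 i \sqrt{5} \left(214 + 2 i \sqrt{5}\right) = 8 + 2 i \sqrt{5} \left(214 + 2 i \sqrt{5}\right)$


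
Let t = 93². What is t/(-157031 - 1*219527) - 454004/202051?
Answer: -172706377331/76083920458 ≈ -2.2699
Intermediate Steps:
t = 8649
t/(-157031 - 1*219527) - 454004/202051 = 8649/(-157031 - 1*219527) - 454004/202051 = 8649/(-157031 - 219527) - 454004*1/202051 = 8649/(-376558) - 454004/202051 = 8649*(-1/376558) - 454004/202051 = -8649/376558 - 454004/202051 = -172706377331/76083920458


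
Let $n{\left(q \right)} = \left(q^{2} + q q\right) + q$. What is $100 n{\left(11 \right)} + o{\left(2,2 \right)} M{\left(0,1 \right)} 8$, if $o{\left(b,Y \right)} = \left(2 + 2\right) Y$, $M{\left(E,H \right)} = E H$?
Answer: $25300$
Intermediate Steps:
$n{\left(q \right)} = q + 2 q^{2}$ ($n{\left(q \right)} = \left(q^{2} + q^{2}\right) + q = 2 q^{2} + q = q + 2 q^{2}$)
$o{\left(b,Y \right)} = 4 Y$
$100 n{\left(11 \right)} + o{\left(2,2 \right)} M{\left(0,1 \right)} 8 = 100 \cdot 11 \left(1 + 2 \cdot 11\right) + 4 \cdot 2 \cdot 0 \cdot 1 \cdot 8 = 100 \cdot 11 \left(1 + 22\right) + 8 \cdot 0 \cdot 8 = 100 \cdot 11 \cdot 23 + 0 \cdot 8 = 100 \cdot 253 + 0 = 25300 + 0 = 25300$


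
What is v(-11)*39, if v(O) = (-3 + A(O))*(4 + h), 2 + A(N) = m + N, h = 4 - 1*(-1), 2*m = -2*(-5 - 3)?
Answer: -2808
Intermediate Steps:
m = 8 (m = (-2*(-5 - 3))/2 = (-2*(-8))/2 = (½)*16 = 8)
h = 5 (h = 4 + 1 = 5)
A(N) = 6 + N (A(N) = -2 + (8 + N) = 6 + N)
v(O) = 27 + 9*O (v(O) = (-3 + (6 + O))*(4 + 5) = (3 + O)*9 = 27 + 9*O)
v(-11)*39 = (27 + 9*(-11))*39 = (27 - 99)*39 = -72*39 = -2808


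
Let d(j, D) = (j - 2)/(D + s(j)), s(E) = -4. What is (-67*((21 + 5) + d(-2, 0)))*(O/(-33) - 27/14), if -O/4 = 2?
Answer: 469737/154 ≈ 3050.2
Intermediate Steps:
O = -8 (O = -4*2 = -8)
d(j, D) = (-2 + j)/(-4 + D) (d(j, D) = (j - 2)/(D - 4) = (-2 + j)/(-4 + D))
(-67*((21 + 5) + d(-2, 0)))*(O/(-33) - 27/14) = (-67*((21 + 5) + (-2 - 2)/(-4 + 0)))*(-8/(-33) - 27/14) = (-67*(26 - 4/(-4)))*(-8*(-1/33) - 27*1/14) = (-67*(26 - ¼*(-4)))*(8/33 - 27/14) = -67*(26 + 1)*(-779/462) = -67*27*(-779/462) = -1809*(-779/462) = 469737/154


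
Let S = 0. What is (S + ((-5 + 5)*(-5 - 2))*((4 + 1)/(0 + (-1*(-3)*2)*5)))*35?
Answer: 0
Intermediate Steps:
(S + ((-5 + 5)*(-5 - 2))*((4 + 1)/(0 + (-1*(-3)*2)*5)))*35 = (0 + ((-5 + 5)*(-5 - 2))*((4 + 1)/(0 + (-1*(-3)*2)*5)))*35 = (0 + (0*(-7))*(5/(0 + (3*2)*5)))*35 = (0 + 0*(5/(0 + 6*5)))*35 = (0 + 0*(5/(0 + 30)))*35 = (0 + 0*(5/30))*35 = (0 + 0*(5*(1/30)))*35 = (0 + 0*(⅙))*35 = (0 + 0)*35 = 0*35 = 0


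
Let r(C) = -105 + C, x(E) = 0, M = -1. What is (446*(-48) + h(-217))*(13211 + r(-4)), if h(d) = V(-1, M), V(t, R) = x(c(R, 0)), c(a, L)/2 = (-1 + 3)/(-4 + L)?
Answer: -280487616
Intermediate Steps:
c(a, L) = 4/(-4 + L) (c(a, L) = 2*((-1 + 3)/(-4 + L)) = 2*(2/(-4 + L)) = 4/(-4 + L))
V(t, R) = 0
h(d) = 0
(446*(-48) + h(-217))*(13211 + r(-4)) = (446*(-48) + 0)*(13211 + (-105 - 4)) = (-21408 + 0)*(13211 - 109) = -21408*13102 = -280487616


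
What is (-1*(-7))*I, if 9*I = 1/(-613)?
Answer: -7/5517 ≈ -0.0012688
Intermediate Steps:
I = -1/5517 (I = (⅑)/(-613) = (⅑)*(-1/613) = -1/5517 ≈ -0.00018126)
(-1*(-7))*I = -1*(-7)*(-1/5517) = 7*(-1/5517) = -7/5517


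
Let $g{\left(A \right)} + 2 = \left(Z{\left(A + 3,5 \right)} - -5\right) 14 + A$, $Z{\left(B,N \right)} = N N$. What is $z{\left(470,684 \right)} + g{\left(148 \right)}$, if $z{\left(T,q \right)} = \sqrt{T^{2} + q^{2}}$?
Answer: $566 + 2 \sqrt{172189} \approx 1395.9$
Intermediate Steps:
$Z{\left(B,N \right)} = N^{2}$
$g{\left(A \right)} = 418 + A$ ($g{\left(A \right)} = -2 + \left(\left(5^{2} - -5\right) 14 + A\right) = -2 + \left(\left(25 + 5\right) 14 + A\right) = -2 + \left(30 \cdot 14 + A\right) = -2 + \left(420 + A\right) = 418 + A$)
$z{\left(470,684 \right)} + g{\left(148 \right)} = \sqrt{470^{2} + 684^{2}} + \left(418 + 148\right) = \sqrt{220900 + 467856} + 566 = \sqrt{688756} + 566 = 2 \sqrt{172189} + 566 = 566 + 2 \sqrt{172189}$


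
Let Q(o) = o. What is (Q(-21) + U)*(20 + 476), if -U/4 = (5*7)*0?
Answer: -10416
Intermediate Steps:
U = 0 (U = -4*5*7*0 = -140*0 = -4*0 = 0)
(Q(-21) + U)*(20 + 476) = (-21 + 0)*(20 + 476) = -21*496 = -10416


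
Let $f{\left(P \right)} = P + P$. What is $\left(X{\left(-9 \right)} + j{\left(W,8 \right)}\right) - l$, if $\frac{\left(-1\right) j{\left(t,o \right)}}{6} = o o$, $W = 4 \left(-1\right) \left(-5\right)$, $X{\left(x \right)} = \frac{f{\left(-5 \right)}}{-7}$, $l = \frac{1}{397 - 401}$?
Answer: $- \frac{10705}{28} \approx -382.32$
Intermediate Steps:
$l = - \frac{1}{4}$ ($l = \frac{1}{-4} = - \frac{1}{4} \approx -0.25$)
$f{\left(P \right)} = 2 P$
$X{\left(x \right)} = \frac{10}{7}$ ($X{\left(x \right)} = \frac{2 \left(-5\right)}{-7} = \left(-10\right) \left(- \frac{1}{7}\right) = \frac{10}{7}$)
$W = 20$ ($W = \left(-4\right) \left(-5\right) = 20$)
$j{\left(t,o \right)} = - 6 o^{2}$ ($j{\left(t,o \right)} = - 6 o o = - 6 o^{2}$)
$\left(X{\left(-9 \right)} + j{\left(W,8 \right)}\right) - l = \left(\frac{10}{7} - 6 \cdot 8^{2}\right) - - \frac{1}{4} = \left(\frac{10}{7} - 384\right) + \frac{1}{4} = - \frac{2678}{7} + \frac{1}{4} = - \frac{10705}{28}$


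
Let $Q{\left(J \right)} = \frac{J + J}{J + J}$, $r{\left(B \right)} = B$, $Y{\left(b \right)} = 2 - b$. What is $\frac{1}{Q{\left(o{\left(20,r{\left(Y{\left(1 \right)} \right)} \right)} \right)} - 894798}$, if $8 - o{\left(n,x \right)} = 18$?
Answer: $- \frac{1}{894797} \approx -1.1176 \cdot 10^{-6}$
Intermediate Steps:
$o{\left(n,x \right)} = -10$ ($o{\left(n,x \right)} = 8 - 18 = -10$)
$Q{\left(J \right)} = 1$ ($Q{\left(J \right)} = \frac{2 J}{2 J} = 2 J \frac{1}{2 J} = 1$)
$\frac{1}{Q{\left(o{\left(20,r{\left(Y{\left(1 \right)} \right)} \right)} \right)} - 894798} = \frac{1}{1 - 894798} = \frac{1}{-894797} = - \frac{1}{894797}$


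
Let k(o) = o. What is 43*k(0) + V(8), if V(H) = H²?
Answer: 64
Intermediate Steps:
43*k(0) + V(8) = 43*0 + 8² = 0 + 64 = 64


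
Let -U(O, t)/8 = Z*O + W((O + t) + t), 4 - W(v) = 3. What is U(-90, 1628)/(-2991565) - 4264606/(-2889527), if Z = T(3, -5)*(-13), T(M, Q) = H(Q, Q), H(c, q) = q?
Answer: 12622639301006/8644207839755 ≈ 1.4602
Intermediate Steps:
W(v) = 1 (W(v) = 4 - 1*3 = 4 - 3 = 1)
T(M, Q) = Q
Z = 65 (Z = -5*(-13) = 65)
U(O, t) = -8 - 520*O (U(O, t) = -8*(65*O + 1) = -8*(1 + 65*O) = -8 - 520*O)
U(-90, 1628)/(-2991565) - 4264606/(-2889527) = (-8 - 520*(-90))/(-2991565) - 4264606/(-2889527) = (-8 + 46800)*(-1/2991565) - 4264606*(-1/2889527) = 46792*(-1/2991565) + 4264606/2889527 = -46792/2991565 + 4264606/2889527 = 12622639301006/8644207839755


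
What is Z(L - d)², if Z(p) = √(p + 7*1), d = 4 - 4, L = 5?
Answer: 12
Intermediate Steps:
d = 0
Z(p) = √(7 + p) (Z(p) = √(p + 7) = √(7 + p))
Z(L - d)² = (√(7 + (5 - 1*0)))² = (√(7 + (5 + 0)))² = (√(7 + 5))² = (√12)² = (2*√3)² = 12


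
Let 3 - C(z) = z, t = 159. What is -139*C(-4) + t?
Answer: -814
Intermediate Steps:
C(z) = 3 - z
-139*C(-4) + t = -139*(3 - 1*(-4)) + 159 = -139*(3 + 4) + 159 = -139*7 + 159 = -973 + 159 = -814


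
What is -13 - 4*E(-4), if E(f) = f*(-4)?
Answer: -77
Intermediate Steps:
E(f) = -4*f
-13 - 4*E(-4) = -13 - (-16)*(-4) = -13 - 4*16 = -13 - 64 = -77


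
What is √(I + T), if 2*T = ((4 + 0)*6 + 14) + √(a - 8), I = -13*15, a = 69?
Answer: √(-704 + 2*√61)/2 ≈ 13.118*I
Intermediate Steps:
I = -195
T = 19 + √61/2 (T = (((4 + 0)*6 + 14) + √(69 - 8))/2 = ((4*6 + 14) + √61)/2 = ((24 + 14) + √61)/2 = (38 + √61)/2 = 19 + √61/2 ≈ 22.905)
√(I + T) = √(-195 + (19 + √61/2)) = √(-176 + √61/2)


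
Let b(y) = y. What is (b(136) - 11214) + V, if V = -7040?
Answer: -18118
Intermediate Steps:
(b(136) - 11214) + V = (136 - 11214) - 7040 = -11078 - 7040 = -18118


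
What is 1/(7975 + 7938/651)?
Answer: 31/247603 ≈ 0.00012520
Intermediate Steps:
1/(7975 + 7938/651) = 1/(7975 + 7938*(1/651)) = 1/(7975 + 378/31) = 1/(247603/31) = 31/247603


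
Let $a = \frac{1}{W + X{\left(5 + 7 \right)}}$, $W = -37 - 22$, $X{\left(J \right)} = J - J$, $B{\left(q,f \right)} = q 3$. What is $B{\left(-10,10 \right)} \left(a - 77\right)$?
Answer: $\frac{136320}{59} \approx 2310.5$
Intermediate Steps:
$B{\left(q,f \right)} = 3 q$
$X{\left(J \right)} = 0$
$W = -59$ ($W = -37 - 22 = -59$)
$a = - \frac{1}{59}$ ($a = \frac{1}{-59 + 0} = \frac{1}{-59} = - \frac{1}{59} \approx -0.016949$)
$B{\left(-10,10 \right)} \left(a - 77\right) = 3 \left(-10\right) \left(- \frac{1}{59} - 77\right) = \left(-30\right) \left(- \frac{4544}{59}\right) = \frac{136320}{59}$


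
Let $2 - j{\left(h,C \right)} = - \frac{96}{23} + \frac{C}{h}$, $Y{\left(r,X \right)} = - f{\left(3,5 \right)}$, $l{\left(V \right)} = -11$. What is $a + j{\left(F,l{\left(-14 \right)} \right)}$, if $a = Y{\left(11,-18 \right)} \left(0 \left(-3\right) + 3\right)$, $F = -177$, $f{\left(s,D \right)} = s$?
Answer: $- \frac{11758}{4071} \approx -2.8882$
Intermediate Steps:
$Y{\left(r,X \right)} = -3$ ($Y{\left(r,X \right)} = \left(-1\right) 3 = -3$)
$a = -9$ ($a = - 3 \left(0 \left(-3\right) + 3\right) = - 3 \left(0 + 3\right) = \left(-3\right) 3 = -9$)
$j{\left(h,C \right)} = \frac{142}{23} - \frac{C}{h}$ ($j{\left(h,C \right)} = 2 - \left(- \frac{96}{23} + \frac{C}{h}\right) = \frac{142}{23} - \frac{C}{h}$)
$a + j{\left(F,l{\left(-14 \right)} \right)} = -9 + \left(\frac{142}{23} - - \frac{11}{-177}\right) = -9 + \left(\frac{142}{23} - \left(-11\right) \left(- \frac{1}{177}\right)\right) = -9 + \left(\frac{142}{23} - \frac{11}{177}\right) = -9 + \frac{24881}{4071} = - \frac{11758}{4071}$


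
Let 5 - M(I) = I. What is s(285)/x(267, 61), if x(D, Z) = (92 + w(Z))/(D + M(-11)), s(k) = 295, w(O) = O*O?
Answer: 83485/3813 ≈ 21.895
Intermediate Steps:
w(O) = O²
M(I) = 5 - I
x(D, Z) = (92 + Z²)/(16 + D) (x(D, Z) = (92 + Z²)/(D + (5 - 1*(-11))) = (92 + Z²)/(D + (5 + 11)) = (92 + Z²)/(D + 16) = (92 + Z²)/(16 + D))
s(285)/x(267, 61) = 295/(((92 + 61²)/(16 + 267))) = 295/(((92 + 3721)/283)) = 295/(((1/283)*3813)) = 295/(3813/283) = 295*(283/3813) = 83485/3813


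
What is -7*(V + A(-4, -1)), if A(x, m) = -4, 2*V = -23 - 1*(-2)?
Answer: 203/2 ≈ 101.50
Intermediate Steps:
V = -21/2 (V = (-23 - 1*(-2))/2 = (-23 + 2)/2 = (½)*(-21) = -21/2 ≈ -10.500)
-7*(V + A(-4, -1)) = -7*(-21/2 - 4) = -7*(-29/2) = 203/2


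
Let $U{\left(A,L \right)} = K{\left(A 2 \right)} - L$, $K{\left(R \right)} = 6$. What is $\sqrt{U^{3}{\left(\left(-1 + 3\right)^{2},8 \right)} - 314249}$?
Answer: $i \sqrt{314257} \approx 560.59 i$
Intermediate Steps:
$U{\left(A,L \right)} = 6 - L$
$\sqrt{U^{3}{\left(\left(-1 + 3\right)^{2},8 \right)} - 314249} = \sqrt{\left(6 - 8\right)^{3} - 314249} = \sqrt{\left(-2\right)^{3} - 314249} = \sqrt{-8 - 314249} = \sqrt{-314257} = i \sqrt{314257}$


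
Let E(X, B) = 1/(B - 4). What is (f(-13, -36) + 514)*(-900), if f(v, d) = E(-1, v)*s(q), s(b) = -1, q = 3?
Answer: -7865100/17 ≈ -4.6265e+5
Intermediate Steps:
E(X, B) = 1/(-4 + B)
f(v, d) = -1/(-4 + v)
(f(-13, -36) + 514)*(-900) = (-1/(-4 - 13) + 514)*(-900) = (-1/(-17) + 514)*(-900) = (-1*(-1/17) + 514)*(-900) = (1/17 + 514)*(-900) = (8739/17)*(-900) = -7865100/17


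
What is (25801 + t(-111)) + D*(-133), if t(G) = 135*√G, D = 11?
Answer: 24338 + 135*I*√111 ≈ 24338.0 + 1422.3*I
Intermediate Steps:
(25801 + t(-111)) + D*(-133) = (25801 + 135*√(-111)) + 11*(-133) = (25801 + 135*(I*√111)) - 1463 = (25801 + 135*I*√111) - 1463 = 24338 + 135*I*√111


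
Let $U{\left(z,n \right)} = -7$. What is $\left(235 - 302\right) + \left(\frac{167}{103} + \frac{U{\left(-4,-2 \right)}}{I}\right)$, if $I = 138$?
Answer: $- \frac{930013}{14214} \approx -65.429$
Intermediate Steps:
$\left(235 - 302\right) + \left(\frac{167}{103} + \frac{U{\left(-4,-2 \right)}}{I}\right) = \left(235 - 302\right) + \left(\frac{167}{103} - \frac{7}{138}\right) = -67 + \left(167 \cdot \frac{1}{103} - \frac{7}{138}\right) = -67 + \left(\frac{167}{103} - \frac{7}{138}\right) = -67 + \frac{22325}{14214} = - \frac{930013}{14214}$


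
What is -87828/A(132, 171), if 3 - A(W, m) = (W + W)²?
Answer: 2252/1787 ≈ 1.2602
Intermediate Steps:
A(W, m) = 3 - 4*W² (A(W, m) = 3 - (W + W)² = 3 - (2*W)² = 3 - 4*W²)
-87828/A(132, 171) = -87828/(3 - 4*132²) = -87828/(3 - 4*17424) = -87828/(3 - 69696) = -87828/(-69693) = -87828*(-1/69693) = 2252/1787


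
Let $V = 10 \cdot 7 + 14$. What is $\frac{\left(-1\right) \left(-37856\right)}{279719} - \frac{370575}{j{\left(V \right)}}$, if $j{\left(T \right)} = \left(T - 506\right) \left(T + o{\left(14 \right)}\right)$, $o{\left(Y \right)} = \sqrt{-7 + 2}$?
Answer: $\frac{4409989030426}{416745226249} - \frac{370575 i \sqrt{5}}{2979742} \approx 10.582 - 0.27809 i$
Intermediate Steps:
$o{\left(Y \right)} = i \sqrt{5}$ ($o{\left(Y \right)} = \sqrt{-5} = i \sqrt{5}$)
$V = 84$ ($V = 70 + 14 = 84$)
$j{\left(T \right)} = \left(-506 + T\right) \left(T + i \sqrt{5}\right)$ ($j{\left(T \right)} = \left(T - 506\right) \left(T + i \sqrt{5}\right) = \left(-506 + T\right) \left(T + i \sqrt{5}\right)$)
$\frac{\left(-1\right) \left(-37856\right)}{279719} - \frac{370575}{j{\left(V \right)}} = \frac{\left(-1\right) \left(-37856\right)}{279719} - \frac{370575}{84^{2} - 42504 - 506 i \sqrt{5} + i 84 \sqrt{5}} = 37856 \cdot \frac{1}{279719} - \frac{370575}{7056 - 42504 - 506 i \sqrt{5} + 84 i \sqrt{5}} = \frac{37856}{279719} - \frac{370575}{-35448 - 422 i \sqrt{5}}$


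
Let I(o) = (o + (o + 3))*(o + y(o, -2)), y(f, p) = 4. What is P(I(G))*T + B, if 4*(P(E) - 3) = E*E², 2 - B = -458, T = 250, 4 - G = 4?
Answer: 109210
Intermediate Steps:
G = 0 (G = 4 - 1*4 = 4 - 4 = 0)
I(o) = (3 + 2*o)*(4 + o) (I(o) = (o + (o + 3))*(o + 4) = (o + (3 + o))*(4 + o) = (3 + 2*o)*(4 + o))
B = 460 (B = 2 - 1*(-458) = 2 + 458 = 460)
P(E) = 3 + E³/4 (P(E) = 3 + (E*E²)/4 = 3 + E³/4)
P(I(G))*T + B = (3 + (12 + 2*0² + 11*0)³/4)*250 + 460 = (3 + (12 + 2*0 + 0)³/4)*250 + 460 = (3 + (12 + 0 + 0)³/4)*250 + 460 = (3 + (¼)*12³)*250 + 460 = (3 + (¼)*1728)*250 + 460 = (3 + 432)*250 + 460 = 435*250 + 460 = 108750 + 460 = 109210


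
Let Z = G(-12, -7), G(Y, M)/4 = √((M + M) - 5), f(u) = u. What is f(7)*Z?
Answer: 28*I*√19 ≈ 122.05*I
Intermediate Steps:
G(Y, M) = 4*√(-5 + 2*M) (G(Y, M) = 4*√((M + M) - 5) = 4*√(2*M - 5) = 4*√(-5 + 2*M))
Z = 4*I*√19 (Z = 4*√(-5 + 2*(-7)) = 4*√(-5 - 14) = 4*√(-19) = 4*(I*√19) = 4*I*√19 ≈ 17.436*I)
f(7)*Z = 7*(4*I*√19) = 28*I*√19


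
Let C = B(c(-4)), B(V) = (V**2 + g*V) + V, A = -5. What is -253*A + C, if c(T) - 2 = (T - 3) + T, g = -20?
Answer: 1517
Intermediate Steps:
c(T) = -1 + 2*T (c(T) = 2 + ((T - 3) + T) = 2 + ((-3 + T) + T) = 2 + (-3 + 2*T) = -1 + 2*T)
B(V) = V**2 - 19*V (B(V) = (V**2 - 20*V) + V = V**2 - 19*V)
C = 252 (C = (-1 + 2*(-4))*(-19 + (-1 + 2*(-4))) = (-1 - 8)*(-19 + (-1 - 8)) = -9*(-19 - 9) = -9*(-28) = 252)
-253*A + C = -253*(-5) + 252 = 1265 + 252 = 1517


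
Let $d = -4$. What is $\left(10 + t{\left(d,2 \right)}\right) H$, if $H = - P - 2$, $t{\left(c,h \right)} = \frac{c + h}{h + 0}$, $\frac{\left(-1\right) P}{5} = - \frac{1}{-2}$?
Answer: $\frac{9}{2} \approx 4.5$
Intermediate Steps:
$P = - \frac{5}{2}$ ($P = - 5 \left(- \frac{1}{-2}\right) = - 5 \left(\left(-1\right) \left(- \frac{1}{2}\right)\right) = \left(-5\right) \frac{1}{2} = - \frac{5}{2} \approx -2.5$)
$t{\left(c,h \right)} = \frac{c + h}{h}$
$H = \frac{1}{2}$ ($H = \left(-1\right) \left(- \frac{5}{2}\right) - 2 = \frac{5}{2} - 2 = \frac{1}{2} \approx 0.5$)
$\left(10 + t{\left(d,2 \right)}\right) H = \left(10 + \frac{-4 + 2}{2}\right) \frac{1}{2} = \left(10 + \frac{1}{2} \left(-2\right)\right) \frac{1}{2} = \left(10 - 1\right) \frac{1}{2} = 9 \cdot \frac{1}{2} = \frac{9}{2}$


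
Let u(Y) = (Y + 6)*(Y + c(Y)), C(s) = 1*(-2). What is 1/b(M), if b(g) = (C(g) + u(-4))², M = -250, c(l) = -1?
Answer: 1/144 ≈ 0.0069444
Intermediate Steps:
C(s) = -2
u(Y) = (-1 + Y)*(6 + Y) (u(Y) = (Y + 6)*(Y - 1) = (6 + Y)*(-1 + Y) = (-1 + Y)*(6 + Y))
b(g) = 144 (b(g) = (-2 + (-6 + (-4)² + 5*(-4)))² = (-2 + (-6 + 16 - 20))² = (-2 - 10)² = (-12)² = 144)
1/b(M) = 1/144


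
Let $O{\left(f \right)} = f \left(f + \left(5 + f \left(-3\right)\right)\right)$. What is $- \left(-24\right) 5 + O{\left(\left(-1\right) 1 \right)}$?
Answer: $113$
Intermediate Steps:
$O{\left(f \right)} = f \left(5 - 2 f\right)$ ($O{\left(f \right)} = f \left(f - \left(-5 + 3 f\right)\right) = f \left(5 - 2 f\right)$)
$- \left(-24\right) 5 + O{\left(\left(-1\right) 1 \right)} = - \left(-24\right) 5 + \left(-1\right) 1 \left(5 - 2 \left(\left(-1\right) 1\right)\right) = \left(-1\right) \left(-120\right) - \left(5 - -2\right) = 120 - \left(5 + 2\right) = 120 - 7 = 113$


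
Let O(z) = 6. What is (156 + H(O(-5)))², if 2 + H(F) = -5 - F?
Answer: 20449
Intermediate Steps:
H(F) = -7 - F (H(F) = -2 + (-5 - F) = -7 - F)
(156 + H(O(-5)))² = (156 + (-7 - 1*6))² = (156 + (-7 - 6))² = (156 - 13)² = 143² = 20449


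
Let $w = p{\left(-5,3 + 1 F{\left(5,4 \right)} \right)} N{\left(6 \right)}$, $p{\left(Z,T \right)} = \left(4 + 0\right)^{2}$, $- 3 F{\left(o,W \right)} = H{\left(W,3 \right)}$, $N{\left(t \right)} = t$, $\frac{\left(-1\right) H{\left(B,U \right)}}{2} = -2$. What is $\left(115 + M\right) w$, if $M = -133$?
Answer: $-1728$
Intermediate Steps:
$H{\left(B,U \right)} = 4$ ($H{\left(B,U \right)} = \left(-2\right) \left(-2\right) = 4$)
$F{\left(o,W \right)} = - \frac{4}{3}$ ($F{\left(o,W \right)} = \left(- \frac{1}{3}\right) 4 = - \frac{4}{3}$)
$p{\left(Z,T \right)} = 16$ ($p{\left(Z,T \right)} = 4^{2} = 16$)
$w = 96$ ($w = 16 \cdot 6 = 96$)
$\left(115 + M\right) w = \left(115 - 133\right) 96 = \left(-18\right) 96 = -1728$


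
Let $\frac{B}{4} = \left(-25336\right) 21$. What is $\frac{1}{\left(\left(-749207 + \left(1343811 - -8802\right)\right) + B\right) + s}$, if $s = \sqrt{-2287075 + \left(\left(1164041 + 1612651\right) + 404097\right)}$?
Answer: $- \frac{762409}{1162534519705} - \frac{\sqrt{893714}}{2325069039410} \approx -6.5622 \cdot 10^{-7}$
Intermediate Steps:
$s = \sqrt{893714}$ ($s = \sqrt{-2287075 + \left(2776692 + 404097\right)} = \sqrt{-2287075 + 3180789} = \sqrt{893714} \approx 945.36$)
$B = -2128224$ ($B = 4 \left(\left(-25336\right) 21\right) = 4 \left(-532056\right) = -2128224$)
$\frac{1}{\left(\left(-749207 + \left(1343811 - -8802\right)\right) + B\right) + s} = \frac{1}{\left(\left(-749207 + \left(1343811 - -8802\right)\right) - 2128224\right) + \sqrt{893714}} = \frac{1}{\left(\left(-749207 + \left(1343811 + 8802\right)\right) - 2128224\right) + \sqrt{893714}} = \frac{1}{\left(\left(-749207 + 1352613\right) - 2128224\right) + \sqrt{893714}} = \frac{1}{\left(603406 - 2128224\right) + \sqrt{893714}} = \frac{1}{-1524818 + \sqrt{893714}}$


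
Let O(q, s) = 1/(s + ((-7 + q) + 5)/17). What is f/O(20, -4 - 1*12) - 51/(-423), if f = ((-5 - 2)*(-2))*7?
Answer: -3509483/2397 ≈ -1464.1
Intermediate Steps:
O(q, s) = 1/(-2/17 + s + q/17) (O(q, s) = 1/(s + (-2 + q)*(1/17)) = 1/(s + (-2/17 + q/17)) = 1/(-2/17 + s + q/17))
f = 98 (f = -7*(-2)*7 = 14*7 = 98)
f/O(20, -4 - 1*12) - 51/(-423) = 98/((17/(-2 + 20 + 17*(-4 - 1*12)))) - 51/(-423) = 98/((17/(-2 + 20 + 17*(-4 - 12)))) - 51*(-1/423) = 98/((17/(-2 + 20 + 17*(-16)))) + 17/141 = 98/((17/(-2 + 20 - 272))) + 17/141 = 98/((17/(-254))) + 17/141 = 98/((17*(-1/254))) + 17/141 = 98/(-17/254) + 17/141 = 98*(-254/17) + 17/141 = -24892/17 + 17/141 = -3509483/2397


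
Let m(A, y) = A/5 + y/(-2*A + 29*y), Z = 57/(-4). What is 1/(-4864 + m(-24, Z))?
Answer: -2435/11855433 ≈ -0.00020539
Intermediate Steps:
Z = -57/4 (Z = 57*(-¼) = -57/4 ≈ -14.250)
m(A, y) = A/5 + y/(-2*A + 29*y) (m(A, y) = A*(⅕) + y/(-2*A + 29*y) = A/5 + y/(-2*A + 29*y))
1/(-4864 + m(-24, Z)) = 1/(-4864 + (-5*(-57/4) + 2*(-24)² - 29*(-24)*(-57/4))/(5*(-29*(-57/4) + 2*(-24)))) = 1/(-4864 + (285/4 + 2*576 - 9918)/(5*(1653/4 - 48))) = 1/(-4864 + (285/4 + 1152 - 9918)/(5*(1461/4))) = 1/(-4864 + (⅕)*(4/1461)*(-34779/4)) = 1/(-4864 - 11593/2435) = 1/(-11855433/2435) = -2435/11855433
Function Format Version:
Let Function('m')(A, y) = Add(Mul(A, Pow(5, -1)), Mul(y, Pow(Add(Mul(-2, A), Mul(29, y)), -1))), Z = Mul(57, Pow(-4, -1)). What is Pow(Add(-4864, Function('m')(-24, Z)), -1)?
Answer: Rational(-2435, 11855433) ≈ -0.00020539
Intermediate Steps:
Z = Rational(-57, 4) (Z = Mul(57, Rational(-1, 4)) = Rational(-57, 4) ≈ -14.250)
Function('m')(A, y) = Add(Mul(Rational(1, 5), A), Mul(y, Pow(Add(Mul(-2, A), Mul(29, y)), -1))) (Function('m')(A, y) = Add(Mul(A, Rational(1, 5)), Mul(y, Pow(Add(Mul(-2, A), Mul(29, y)), -1))) = Add(Mul(Rational(1, 5), A), Mul(y, Pow(Add(Mul(-2, A), Mul(29, y)), -1))))
Pow(Add(-4864, Function('m')(-24, Z)), -1) = Pow(Add(-4864, Mul(Rational(1, 5), Pow(Add(Mul(-29, Rational(-57, 4)), Mul(2, -24)), -1), Add(Mul(-5, Rational(-57, 4)), Mul(2, Pow(-24, 2)), Mul(-29, -24, Rational(-57, 4))))), -1) = Pow(Add(-4864, Mul(Rational(1, 5), Pow(Add(Rational(1653, 4), -48), -1), Add(Rational(285, 4), Mul(2, 576), -9918))), -1) = Pow(Add(-4864, Mul(Rational(1, 5), Pow(Rational(1461, 4), -1), Add(Rational(285, 4), 1152, -9918))), -1) = Pow(Add(-4864, Mul(Rational(1, 5), Rational(4, 1461), Rational(-34779, 4))), -1) = Pow(Add(-4864, Rational(-11593, 2435)), -1) = Pow(Rational(-11855433, 2435), -1) = Rational(-2435, 11855433)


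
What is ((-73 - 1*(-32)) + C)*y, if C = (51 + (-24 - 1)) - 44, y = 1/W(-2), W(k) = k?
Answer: 59/2 ≈ 29.500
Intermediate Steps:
y = -½ (y = 1/(-2) = -½ ≈ -0.50000)
C = -18 (C = (51 - 25) - 44 = 26 - 44 = -18)
((-73 - 1*(-32)) + C)*y = ((-73 - 1*(-32)) - 18)*(-½) = ((-73 + 32) - 18)*(-½) = (-41 - 18)*(-½) = -59*(-½) = 59/2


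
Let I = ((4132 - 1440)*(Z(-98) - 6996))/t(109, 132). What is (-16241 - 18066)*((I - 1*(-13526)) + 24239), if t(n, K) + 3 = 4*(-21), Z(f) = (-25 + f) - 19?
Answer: -26618743333/3 ≈ -8.8729e+9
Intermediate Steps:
Z(f) = -44 + f
t(n, K) = -87 (t(n, K) = -3 + 4*(-21) = -3 - 84 = -87)
I = 19215496/87 (I = ((4132 - 1440)*((-44 - 98) - 6996))/(-87) = (2692*(-142 - 6996))*(-1/87) = (2692*(-7138))*(-1/87) = -19215496*(-1/87) = 19215496/87 ≈ 2.2087e+5)
(-16241 - 18066)*((I - 1*(-13526)) + 24239) = (-16241 - 18066)*((19215496/87 - 1*(-13526)) + 24239) = -34307*((19215496/87 + 13526) + 24239) = -34307*(20392258/87 + 24239) = -34307*22501051/87 = -26618743333/3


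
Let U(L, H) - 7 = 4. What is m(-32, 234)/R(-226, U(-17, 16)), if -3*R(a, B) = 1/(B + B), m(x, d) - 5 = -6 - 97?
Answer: 6468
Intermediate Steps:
U(L, H) = 11 (U(L, H) = 7 + 4 = 11)
m(x, d) = -98 (m(x, d) = 5 + (-6 - 97) = 5 - 103 = -98)
R(a, B) = -1/(6*B) (R(a, B) = -1/(3*(B + B)) = -1/(2*B)/3 = -1/(6*B))
m(-32, 234)/R(-226, U(-17, 16)) = -98/((-1/6/11)) = -98/((-1/6*1/11)) = -98/(-1/66) = -98*(-66) = 6468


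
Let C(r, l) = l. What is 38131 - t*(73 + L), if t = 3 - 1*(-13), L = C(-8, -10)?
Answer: 37123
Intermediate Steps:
L = -10
t = 16 (t = 3 + 13 = 16)
38131 - t*(73 + L) = 38131 - 16*(73 - 10) = 38131 - 16*63 = 38131 - 1*1008 = 38131 - 1008 = 37123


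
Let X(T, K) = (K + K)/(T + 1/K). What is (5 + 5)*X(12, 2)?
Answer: 16/5 ≈ 3.2000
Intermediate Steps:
X(T, K) = 2*K/(T + 1/K) (X(T, K) = (2*K)/(T + 1/K) = 2*K/(T + 1/K))
(5 + 5)*X(12, 2) = (5 + 5)*(2*2²/(1 + 2*12)) = 10*(2*4/(1 + 24)) = 10*(2*4/25) = 10*(2*4*(1/25)) = 10*(8/25) = 16/5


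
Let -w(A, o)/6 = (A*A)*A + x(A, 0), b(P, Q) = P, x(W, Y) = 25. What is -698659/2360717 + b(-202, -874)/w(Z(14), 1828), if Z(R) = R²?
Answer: -15781548243680/53325487965711 ≈ -0.29595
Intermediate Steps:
w(A, o) = -150 - 6*A³ (w(A, o) = -6*((A*A)*A + 25) = -6*(A²*A + 25) = -6*(A³ + 25) = -6*(25 + A³) = -150 - 6*A³)
-698659/2360717 + b(-202, -874)/w(Z(14), 1828) = -698659/2360717 - 202/(-150 - 6*(14²)³) = -698659*1/2360717 - 202/(-150 - 6*196³) = -698659/2360717 - 202/(-150 - 6*7529536) = -698659/2360717 - 202/(-150 - 45177216) = -698659/2360717 - 202/(-45177366) = -698659/2360717 - 202*(-1/45177366) = -698659/2360717 + 101/22588683 = -15781548243680/53325487965711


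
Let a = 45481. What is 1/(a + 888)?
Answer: 1/46369 ≈ 2.1566e-5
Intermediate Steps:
1/(a + 888) = 1/(45481 + 888) = 1/46369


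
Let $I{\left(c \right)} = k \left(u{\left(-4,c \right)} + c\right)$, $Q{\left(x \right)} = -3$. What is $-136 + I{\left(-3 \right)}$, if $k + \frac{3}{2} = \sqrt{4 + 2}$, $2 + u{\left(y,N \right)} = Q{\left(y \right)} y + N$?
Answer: $-142 + 4 \sqrt{6} \approx -132.2$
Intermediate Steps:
$u{\left(y,N \right)} = -2 + N - 3 y$ ($u{\left(y,N \right)} = -2 + \left(- 3 y + N\right) = -2 + \left(N - 3 y\right) = -2 + N - 3 y$)
$k = - \frac{3}{2} + \sqrt{6}$ ($k = - \frac{3}{2} + \sqrt{4 + 2} = - \frac{3}{2} + \sqrt{6} \approx 0.94949$)
$I{\left(c \right)} = \left(10 + 2 c\right) \left(- \frac{3}{2} + \sqrt{6}\right)$ ($I{\left(c \right)} = \left(- \frac{3}{2} + \sqrt{6}\right) \left(\left(-2 + c - -12\right) + c\right) = \left(- \frac{3}{2} + \sqrt{6}\right) \left(\left(-2 + c + 12\right) + c\right) = \left(- \frac{3}{2} + \sqrt{6}\right) \left(\left(10 + c\right) + c\right) = \left(- \frac{3}{2} + \sqrt{6}\right) \left(10 + 2 c\right) = \left(10 + 2 c\right) \left(- \frac{3}{2} + \sqrt{6}\right)$)
$-136 + I{\left(-3 \right)} = -136 - \left(3 - 2 \sqrt{6}\right) \left(5 - 3\right) = -136 - \left(3 - 2 \sqrt{6}\right) 2 = -136 - \left(6 - 4 \sqrt{6}\right) = -142 + 4 \sqrt{6}$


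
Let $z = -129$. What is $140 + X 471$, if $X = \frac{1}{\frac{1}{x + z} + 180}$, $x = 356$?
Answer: $\frac{5827457}{40861} \approx 142.62$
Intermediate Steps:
$X = \frac{227}{40861}$ ($X = \frac{1}{\frac{1}{356 - 129} + 180} = \frac{1}{\frac{1}{227} + 180} = \frac{1}{\frac{40861}{227}} = \frac{227}{40861} \approx 0.0055554$)
$140 + X 471 = 140 + \frac{227}{40861} \cdot 471 = 140 + \frac{106917}{40861} = \frac{5827457}{40861}$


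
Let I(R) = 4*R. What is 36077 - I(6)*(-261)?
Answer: 42341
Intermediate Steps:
36077 - I(6)*(-261) = 36077 - 4*6*(-261) = 36077 - 24*(-261) = 36077 - 1*(-6264) = 36077 + 6264 = 42341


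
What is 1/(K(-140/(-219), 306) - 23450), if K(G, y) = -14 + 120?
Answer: -1/23344 ≈ -4.2838e-5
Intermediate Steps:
K(G, y) = 106
1/(K(-140/(-219), 306) - 23450) = 1/(106 - 23450) = 1/(-23344) = -1/23344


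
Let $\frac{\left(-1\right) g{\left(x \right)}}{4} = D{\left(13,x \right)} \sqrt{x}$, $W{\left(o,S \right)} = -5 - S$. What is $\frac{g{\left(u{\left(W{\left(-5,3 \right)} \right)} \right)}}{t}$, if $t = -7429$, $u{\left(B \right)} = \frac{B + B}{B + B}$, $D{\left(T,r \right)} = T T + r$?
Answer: $\frac{40}{437} \approx 0.091533$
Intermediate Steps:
$D{\left(T,r \right)} = r + T^{2}$ ($D{\left(T,r \right)} = T^{2} + r = r + T^{2}$)
$u{\left(B \right)} = 1$ ($u{\left(B \right)} = \frac{2 B}{2 B} = 2 B \frac{1}{2 B} = 1$)
$g{\left(x \right)} = - 4 \sqrt{x} \left(169 + x\right)$ ($g{\left(x \right)} = - 4 \left(x + 13^{2}\right) \sqrt{x} = - 4 \left(x + 169\right) \sqrt{x} = - 4 \left(169 + x\right) \sqrt{x} = - 4 \sqrt{x} \left(169 + x\right)$)
$\frac{g{\left(u{\left(W{\left(-5,3 \right)} \right)} \right)}}{t} = \frac{4 \sqrt{1} \left(-169 - 1\right)}{-7429} = 4 \cdot 1 \left(-169 - 1\right) \left(- \frac{1}{7429}\right) = 4 \cdot 1 \left(-170\right) \left(- \frac{1}{7429}\right) = \left(-680\right) \left(- \frac{1}{7429}\right) = \frac{40}{437}$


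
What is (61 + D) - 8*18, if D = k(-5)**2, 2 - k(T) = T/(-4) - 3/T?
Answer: -33191/400 ≈ -82.978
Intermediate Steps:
k(T) = 2 + 3/T + T/4 (k(T) = 2 - (T/(-4) - 3/T) = 2 - (T*(-1/4) - 3/T) = 2 - (-T/4 - 3/T) = 2 - (-3/T - T/4) = 2 + (3/T + T/4) = 2 + 3/T + T/4)
D = 9/400 (D = (2 + 3/(-5) + (1/4)*(-5))**2 = (2 + 3*(-1/5) - 5/4)**2 = (2 - 3/5 - 5/4)**2 = (3/20)**2 = 9/400 ≈ 0.022500)
(61 + D) - 8*18 = (61 + 9/400) - 8*18 = 24409/400 - 144 = -33191/400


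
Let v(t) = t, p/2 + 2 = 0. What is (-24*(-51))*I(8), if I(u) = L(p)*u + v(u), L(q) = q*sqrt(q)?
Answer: 9792 - 78336*I ≈ 9792.0 - 78336.0*I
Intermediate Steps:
p = -4 (p = -4 + 2*0 = -4 + 0 = -4)
L(q) = q**(3/2)
I(u) = u - 8*I*u (I(u) = (-4)**(3/2)*u + u = (-8*I)*u + u = -8*I*u + u = u - 8*I*u)
(-24*(-51))*I(8) = (-24*(-51))*(8*(1 - 8*I)) = 1224*(8 - 64*I) = 9792 - 78336*I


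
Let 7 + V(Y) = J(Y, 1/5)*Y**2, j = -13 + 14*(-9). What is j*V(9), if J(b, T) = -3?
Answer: 34750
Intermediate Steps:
j = -139 (j = -13 - 126 = -139)
V(Y) = -7 - 3*Y**2
j*V(9) = -139*(-7 - 3*9**2) = -139*(-7 - 3*81) = -139*(-7 - 243) = -139*(-250) = 34750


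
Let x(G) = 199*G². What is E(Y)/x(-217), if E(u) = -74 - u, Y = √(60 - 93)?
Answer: -74/9370711 - I*√33/9370711 ≈ -7.8969e-6 - 6.1303e-7*I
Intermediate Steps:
Y = I*√33 (Y = √(-33) = I*√33 ≈ 5.7446*I)
E(Y)/x(-217) = (-74 - I*√33)/((199*(-217)²)) = (-74 - I*√33)/((199*47089)) = (-74 - I*√33)/9370711 = (-74 - I*√33)*(1/9370711) = -74/9370711 - I*√33/9370711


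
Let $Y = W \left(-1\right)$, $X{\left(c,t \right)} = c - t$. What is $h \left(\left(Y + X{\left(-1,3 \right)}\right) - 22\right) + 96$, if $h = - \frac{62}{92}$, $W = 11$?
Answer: $\frac{5563}{46} \approx 120.93$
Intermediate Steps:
$Y = -11$ ($Y = 11 \left(-1\right) = -11$)
$h = - \frac{31}{46}$ ($h = \left(-62\right) \frac{1}{92} = - \frac{31}{46} \approx -0.67391$)
$h \left(\left(Y + X{\left(-1,3 \right)}\right) - 22\right) + 96 = - \frac{31 \left(\left(-11 - 4\right) - 22\right)}{46} + 96 = - \frac{31 \left(-15 - 22\right)}{46} + 96 = \left(- \frac{31}{46}\right) \left(-37\right) + 96 = \frac{1147}{46} + 96 = \frac{5563}{46}$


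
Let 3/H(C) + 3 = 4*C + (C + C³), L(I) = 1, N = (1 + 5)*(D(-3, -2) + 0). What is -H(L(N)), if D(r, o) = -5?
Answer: -1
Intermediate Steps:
N = -30 (N = (1 + 5)*(-5 + 0) = 6*(-5) = -30)
H(C) = 3/(-3 + C³ + 5*C) (H(C) = 3/(-3 + (4*C + (C + C³))) = 3/(-3 + (C³ + 5*C)) = 3/(-3 + C³ + 5*C))
-H(L(N)) = -3/(-3 + 1³ + 5*1) = -3/(-3 + 1 + 5) = -3/3 = -1*1 = -1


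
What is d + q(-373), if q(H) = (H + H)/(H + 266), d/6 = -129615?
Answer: -83212084/107 ≈ -7.7768e+5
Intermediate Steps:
d = -777690 (d = 6*(-129615) = -777690)
q(H) = 2*H/(266 + H) (q(H) = (2*H)/(266 + H) = 2*H/(266 + H))
d + q(-373) = -777690 + 2*(-373)/(266 - 373) = -777690 + 2*(-373)/(-107) = -777690 + 2*(-373)*(-1/107) = -777690 + 746/107 = -83212084/107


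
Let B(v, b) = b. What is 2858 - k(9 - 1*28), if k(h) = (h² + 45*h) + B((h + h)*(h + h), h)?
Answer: 3371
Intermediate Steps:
k(h) = h² + 46*h (k(h) = (h² + 45*h) + h = h² + 46*h)
2858 - k(9 - 1*28) = 2858 - (9 - 1*28)*(46 + (9 - 1*28)) = 2858 - (9 - 28)*(46 + (9 - 28)) = 2858 - (-19)*(46 - 19) = 2858 - (-19)*27 = 2858 - 1*(-513) = 2858 + 513 = 3371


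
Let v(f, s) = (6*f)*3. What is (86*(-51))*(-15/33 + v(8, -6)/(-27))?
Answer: 279242/11 ≈ 25386.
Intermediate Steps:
v(f, s) = 18*f
(86*(-51))*(-15/33 + v(8, -6)/(-27)) = (86*(-51))*(-15/33 + (18*8)/(-27)) = -4386*(-15*1/33 + 144*(-1/27)) = -4386*(-5/11 - 16/3) = -4386*(-191/33) = 279242/11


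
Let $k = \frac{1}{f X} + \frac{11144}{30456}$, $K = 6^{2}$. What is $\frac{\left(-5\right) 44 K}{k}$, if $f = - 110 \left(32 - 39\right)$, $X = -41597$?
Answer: $- \frac{965741276253600}{44617354363} \approx -21645.0$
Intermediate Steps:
$f = 770$ ($f = \left(-110\right) \left(-7\right) = 770$)
$K = 36$
$k = \frac{44617354363}{121937029830}$ ($k = \frac{1}{770 \left(-41597\right)} + \frac{11144}{30456} = \frac{1}{770} \left(- \frac{1}{41597}\right) + 11144 \cdot \frac{1}{30456} = - \frac{1}{32029690} + \frac{1393}{3807} = \frac{44617354363}{121937029830} \approx 0.3659$)
$\frac{\left(-5\right) 44 K}{k} = \frac{\left(-5\right) 44 \cdot 36}{\frac{44617354363}{121937029830}} = \left(-220\right) 36 \cdot \frac{121937029830}{44617354363} = \left(-7920\right) \frac{121937029830}{44617354363} = - \frac{965741276253600}{44617354363}$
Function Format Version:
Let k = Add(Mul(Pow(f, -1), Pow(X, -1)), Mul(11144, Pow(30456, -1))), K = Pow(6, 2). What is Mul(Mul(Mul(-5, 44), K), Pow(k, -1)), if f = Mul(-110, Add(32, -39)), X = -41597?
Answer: Rational(-965741276253600, 44617354363) ≈ -21645.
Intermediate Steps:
f = 770 (f = Mul(-110, -7) = 770)
K = 36
k = Rational(44617354363, 121937029830) (k = Add(Mul(Pow(770, -1), Pow(-41597, -1)), Mul(11144, Pow(30456, -1))) = Add(Mul(Rational(1, 770), Rational(-1, 41597)), Mul(11144, Rational(1, 30456))) = Add(Rational(-1, 32029690), Rational(1393, 3807)) = Rational(44617354363, 121937029830) ≈ 0.36590)
Mul(Mul(Mul(-5, 44), K), Pow(k, -1)) = Mul(Mul(Mul(-5, 44), 36), Pow(Rational(44617354363, 121937029830), -1)) = Mul(Mul(-220, 36), Rational(121937029830, 44617354363)) = Mul(-7920, Rational(121937029830, 44617354363)) = Rational(-965741276253600, 44617354363)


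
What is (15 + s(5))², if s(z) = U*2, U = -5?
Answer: 25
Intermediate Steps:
s(z) = -10 (s(z) = -5*2 = -10)
(15 + s(5))² = (15 - 10)² = 5² = 25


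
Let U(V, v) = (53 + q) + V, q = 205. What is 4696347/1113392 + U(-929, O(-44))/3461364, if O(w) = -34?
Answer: 4063754837819/963463746672 ≈ 4.2179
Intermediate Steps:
U(V, v) = 258 + V (U(V, v) = (53 + 205) + V = 258 + V)
4696347/1113392 + U(-929, O(-44))/3461364 = 4696347/1113392 + (258 - 929)/3461364 = 4696347*(1/1113392) - 671*1/3461364 = 4696347/1113392 - 671/3461364 = 4063754837819/963463746672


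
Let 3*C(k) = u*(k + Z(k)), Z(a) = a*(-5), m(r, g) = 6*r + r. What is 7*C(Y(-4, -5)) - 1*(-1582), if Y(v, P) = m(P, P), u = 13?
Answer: 17486/3 ≈ 5828.7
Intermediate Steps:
m(r, g) = 7*r
Y(v, P) = 7*P
Z(a) = -5*a
C(k) = -52*k/3 (C(k) = (13*(k - 5*k))/3 = (13*(-4*k))/3 = (-52*k)/3 = -52*k/3)
7*C(Y(-4, -5)) - 1*(-1582) = 7*(-364*(-5)/3) - 1*(-1582) = 7*(-52/3*(-35)) + 1582 = 7*(1820/3) + 1582 = 12740/3 + 1582 = 17486/3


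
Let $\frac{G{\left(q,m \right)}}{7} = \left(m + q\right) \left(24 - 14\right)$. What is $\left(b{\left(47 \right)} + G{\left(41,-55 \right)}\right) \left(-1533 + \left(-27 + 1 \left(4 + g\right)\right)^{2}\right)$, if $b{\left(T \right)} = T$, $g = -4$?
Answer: $750132$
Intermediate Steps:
$G{\left(q,m \right)} = 70 m + 70 q$ ($G{\left(q,m \right)} = 7 \left(m + q\right) \left(24 - 14\right) = 7 \left(m + q\right) 10 = 7 \left(10 m + 10 q\right) = 70 m + 70 q$)
$\left(b{\left(47 \right)} + G{\left(41,-55 \right)}\right) \left(-1533 + \left(-27 + 1 \left(4 + g\right)\right)^{2}\right) = \left(47 + \left(70 \left(-55\right) + 70 \cdot 41\right)\right) \left(-1533 + \left(-27 + 1 \left(4 - 4\right)\right)^{2}\right) = \left(47 + \left(-3850 + 2870\right)\right) \left(-1533 + \left(-27 + 1 \cdot 0\right)^{2}\right) = \left(47 - 980\right) \left(-1533 + \left(-27 + 0\right)^{2}\right) = - 933 \left(-1533 + \left(-27\right)^{2}\right) = - 933 \left(-1533 + 729\right) = \left(-933\right) \left(-804\right) = 750132$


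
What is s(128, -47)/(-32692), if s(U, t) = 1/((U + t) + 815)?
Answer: -1/29292032 ≈ -3.4139e-8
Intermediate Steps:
s(U, t) = 1/(815 + U + t)
s(128, -47)/(-32692) = 1/((815 + 128 - 47)*(-32692)) = -1/32692/896 = (1/896)*(-1/32692) = -1/29292032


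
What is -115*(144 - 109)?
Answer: -4025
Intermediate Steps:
-115*(144 - 109) = -115*35 = -4025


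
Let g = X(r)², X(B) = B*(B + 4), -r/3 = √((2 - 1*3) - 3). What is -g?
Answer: -720 - 1728*I ≈ -720.0 - 1728.0*I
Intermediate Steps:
r = -6*I (r = -3*√((2 - 1*3) - 3) = -3*√((2 - 3) - 3) = -3*√(-1 - 3) = -6*I ≈ -6.0*I)
X(B) = B*(4 + B)
g = -36*(4 - 6*I)² (g = ((-6*I)*(4 - 6*I))² = (-6*I*(4 - 6*I))² = -36*(4 - 6*I)² ≈ 720.0 + 1728.0*I)
-g = -(720 + 1728*I) = -720 - 1728*I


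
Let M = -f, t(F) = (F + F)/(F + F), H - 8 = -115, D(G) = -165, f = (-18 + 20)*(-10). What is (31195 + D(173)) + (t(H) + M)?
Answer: 31051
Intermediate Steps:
f = -20 (f = 2*(-10) = -20)
H = -107 (H = 8 - 115 = -107)
t(F) = 1 (t(F) = (2*F)/((2*F)) = (2*F)*(1/(2*F)) = 1)
M = 20 (M = -1*(-20) = 20)
(31195 + D(173)) + (t(H) + M) = (31195 - 165) + (1 + 20) = 31030 + 21 = 31051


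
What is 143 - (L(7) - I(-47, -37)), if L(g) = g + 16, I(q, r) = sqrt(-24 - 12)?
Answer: 120 + 6*I ≈ 120.0 + 6.0*I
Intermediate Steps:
I(q, r) = 6*I (I(q, r) = sqrt(-36) = 6*I)
L(g) = 16 + g
143 - (L(7) - I(-47, -37)) = 143 - ((16 + 7) - 6*I) = 143 - (23 - 6*I) = 143 + (-23 + 6*I) = 120 + 6*I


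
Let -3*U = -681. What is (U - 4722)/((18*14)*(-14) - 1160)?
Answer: 4495/4688 ≈ 0.95883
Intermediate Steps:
U = 227 (U = -⅓*(-681) = 227)
(U - 4722)/((18*14)*(-14) - 1160) = (227 - 4722)/((18*14)*(-14) - 1160) = -4495/(252*(-14) - 1160) = -4495/(-3528 - 1160) = -4495/(-4688) = -4495*(-1/4688) = 4495/4688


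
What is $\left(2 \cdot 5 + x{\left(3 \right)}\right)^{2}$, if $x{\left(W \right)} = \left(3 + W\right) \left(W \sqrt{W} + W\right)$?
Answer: $1756 + 1008 \sqrt{3} \approx 3501.9$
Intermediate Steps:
$x{\left(W \right)} = \left(3 + W\right) \left(W + W^{\frac{3}{2}}\right)$ ($x{\left(W \right)} = \left(3 + W\right) \left(W^{\frac{3}{2}} + W\right) = \left(3 + W\right) \left(W + W^{\frac{3}{2}}\right)$)
$\left(2 \cdot 5 + x{\left(3 \right)}\right)^{2} = \left(2 \cdot 5 + \left(3^{2} + 3^{\frac{5}{2}} + 3 \cdot 3 + 3 \cdot 3^{\frac{3}{2}}\right)\right)^{2} = \left(10 + \left(9 + 9 \sqrt{3} + 9 + 3 \cdot 3 \sqrt{3}\right)\right)^{2} = \left(10 + \left(9 + 9 \sqrt{3} + 9 + 9 \sqrt{3}\right)\right)^{2} = \left(10 + \left(18 + 18 \sqrt{3}\right)\right)^{2} = \left(28 + 18 \sqrt{3}\right)^{2}$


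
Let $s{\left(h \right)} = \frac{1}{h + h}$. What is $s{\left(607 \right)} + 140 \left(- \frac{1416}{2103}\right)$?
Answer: $- \frac{80220419}{851014} \approx -94.265$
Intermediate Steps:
$s{\left(h \right)} = \frac{1}{2 h}$
$s{\left(607 \right)} + 140 \left(- \frac{1416}{2103}\right) = \frac{1}{2 \cdot 607} + 140 \left(- \frac{1416}{2103}\right) = \frac{1}{2} \cdot \frac{1}{607} + 140 \left(\left(-1416\right) \frac{1}{2103}\right) = \frac{1}{1214} + 140 \left(- \frac{472}{701}\right) = \frac{1}{1214} - \frac{66080}{701} = - \frac{80220419}{851014}$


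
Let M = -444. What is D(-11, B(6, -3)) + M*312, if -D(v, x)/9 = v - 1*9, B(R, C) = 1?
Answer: -138348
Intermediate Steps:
D(v, x) = 81 - 9*v (D(v, x) = -9*(v - 1*9) = -9*(v - 9) = -9*(-9 + v) = 81 - 9*v)
D(-11, B(6, -3)) + M*312 = (81 - 9*(-11)) - 444*312 = (81 + 99) - 138528 = 180 - 138528 = -138348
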